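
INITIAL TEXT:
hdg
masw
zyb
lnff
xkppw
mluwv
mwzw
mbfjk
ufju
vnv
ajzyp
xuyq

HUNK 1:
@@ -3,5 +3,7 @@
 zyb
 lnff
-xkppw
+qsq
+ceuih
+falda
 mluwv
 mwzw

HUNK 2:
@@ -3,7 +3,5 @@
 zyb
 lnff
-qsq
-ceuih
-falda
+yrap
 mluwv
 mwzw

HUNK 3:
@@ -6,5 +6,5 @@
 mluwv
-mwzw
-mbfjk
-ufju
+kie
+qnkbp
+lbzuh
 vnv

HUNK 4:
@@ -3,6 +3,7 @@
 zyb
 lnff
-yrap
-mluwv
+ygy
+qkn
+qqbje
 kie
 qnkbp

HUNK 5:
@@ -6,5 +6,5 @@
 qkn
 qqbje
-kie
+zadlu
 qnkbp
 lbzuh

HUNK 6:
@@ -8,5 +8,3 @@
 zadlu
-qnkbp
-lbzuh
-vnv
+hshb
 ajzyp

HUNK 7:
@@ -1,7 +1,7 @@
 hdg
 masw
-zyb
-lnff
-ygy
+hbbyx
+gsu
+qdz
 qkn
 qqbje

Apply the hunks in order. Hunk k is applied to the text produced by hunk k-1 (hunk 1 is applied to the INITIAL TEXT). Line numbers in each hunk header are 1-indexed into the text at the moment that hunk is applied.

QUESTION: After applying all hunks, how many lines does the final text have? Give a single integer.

Hunk 1: at line 3 remove [xkppw] add [qsq,ceuih,falda] -> 14 lines: hdg masw zyb lnff qsq ceuih falda mluwv mwzw mbfjk ufju vnv ajzyp xuyq
Hunk 2: at line 3 remove [qsq,ceuih,falda] add [yrap] -> 12 lines: hdg masw zyb lnff yrap mluwv mwzw mbfjk ufju vnv ajzyp xuyq
Hunk 3: at line 6 remove [mwzw,mbfjk,ufju] add [kie,qnkbp,lbzuh] -> 12 lines: hdg masw zyb lnff yrap mluwv kie qnkbp lbzuh vnv ajzyp xuyq
Hunk 4: at line 3 remove [yrap,mluwv] add [ygy,qkn,qqbje] -> 13 lines: hdg masw zyb lnff ygy qkn qqbje kie qnkbp lbzuh vnv ajzyp xuyq
Hunk 5: at line 6 remove [kie] add [zadlu] -> 13 lines: hdg masw zyb lnff ygy qkn qqbje zadlu qnkbp lbzuh vnv ajzyp xuyq
Hunk 6: at line 8 remove [qnkbp,lbzuh,vnv] add [hshb] -> 11 lines: hdg masw zyb lnff ygy qkn qqbje zadlu hshb ajzyp xuyq
Hunk 7: at line 1 remove [zyb,lnff,ygy] add [hbbyx,gsu,qdz] -> 11 lines: hdg masw hbbyx gsu qdz qkn qqbje zadlu hshb ajzyp xuyq
Final line count: 11

Answer: 11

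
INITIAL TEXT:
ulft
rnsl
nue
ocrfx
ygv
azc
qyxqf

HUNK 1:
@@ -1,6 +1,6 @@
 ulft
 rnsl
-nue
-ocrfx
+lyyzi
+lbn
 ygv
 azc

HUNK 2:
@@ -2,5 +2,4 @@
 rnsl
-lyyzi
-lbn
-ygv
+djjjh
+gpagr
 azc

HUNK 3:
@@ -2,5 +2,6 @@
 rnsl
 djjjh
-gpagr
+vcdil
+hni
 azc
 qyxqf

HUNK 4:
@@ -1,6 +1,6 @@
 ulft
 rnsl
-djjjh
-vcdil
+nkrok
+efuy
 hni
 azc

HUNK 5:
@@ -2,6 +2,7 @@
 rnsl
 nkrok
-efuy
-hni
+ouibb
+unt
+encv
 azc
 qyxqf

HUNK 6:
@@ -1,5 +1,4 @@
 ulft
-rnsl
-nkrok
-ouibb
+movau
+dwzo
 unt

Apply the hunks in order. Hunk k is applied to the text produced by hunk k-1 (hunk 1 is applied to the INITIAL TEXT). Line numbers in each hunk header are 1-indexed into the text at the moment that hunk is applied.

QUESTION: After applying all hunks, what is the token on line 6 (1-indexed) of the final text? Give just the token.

Hunk 1: at line 1 remove [nue,ocrfx] add [lyyzi,lbn] -> 7 lines: ulft rnsl lyyzi lbn ygv azc qyxqf
Hunk 2: at line 2 remove [lyyzi,lbn,ygv] add [djjjh,gpagr] -> 6 lines: ulft rnsl djjjh gpagr azc qyxqf
Hunk 3: at line 2 remove [gpagr] add [vcdil,hni] -> 7 lines: ulft rnsl djjjh vcdil hni azc qyxqf
Hunk 4: at line 1 remove [djjjh,vcdil] add [nkrok,efuy] -> 7 lines: ulft rnsl nkrok efuy hni azc qyxqf
Hunk 5: at line 2 remove [efuy,hni] add [ouibb,unt,encv] -> 8 lines: ulft rnsl nkrok ouibb unt encv azc qyxqf
Hunk 6: at line 1 remove [rnsl,nkrok,ouibb] add [movau,dwzo] -> 7 lines: ulft movau dwzo unt encv azc qyxqf
Final line 6: azc

Answer: azc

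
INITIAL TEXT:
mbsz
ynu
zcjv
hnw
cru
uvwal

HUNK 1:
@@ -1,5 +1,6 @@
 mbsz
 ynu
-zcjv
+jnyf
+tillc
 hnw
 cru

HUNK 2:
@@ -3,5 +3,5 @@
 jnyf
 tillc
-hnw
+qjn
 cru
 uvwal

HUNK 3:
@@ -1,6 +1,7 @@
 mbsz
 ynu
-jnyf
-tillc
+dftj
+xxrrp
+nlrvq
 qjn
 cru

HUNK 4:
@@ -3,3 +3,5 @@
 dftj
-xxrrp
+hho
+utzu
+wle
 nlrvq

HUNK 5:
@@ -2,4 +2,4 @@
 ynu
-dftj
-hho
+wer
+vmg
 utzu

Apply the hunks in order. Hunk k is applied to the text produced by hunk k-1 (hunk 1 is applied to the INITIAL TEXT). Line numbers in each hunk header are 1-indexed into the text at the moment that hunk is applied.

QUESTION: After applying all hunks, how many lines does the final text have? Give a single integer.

Hunk 1: at line 1 remove [zcjv] add [jnyf,tillc] -> 7 lines: mbsz ynu jnyf tillc hnw cru uvwal
Hunk 2: at line 3 remove [hnw] add [qjn] -> 7 lines: mbsz ynu jnyf tillc qjn cru uvwal
Hunk 3: at line 1 remove [jnyf,tillc] add [dftj,xxrrp,nlrvq] -> 8 lines: mbsz ynu dftj xxrrp nlrvq qjn cru uvwal
Hunk 4: at line 3 remove [xxrrp] add [hho,utzu,wle] -> 10 lines: mbsz ynu dftj hho utzu wle nlrvq qjn cru uvwal
Hunk 5: at line 2 remove [dftj,hho] add [wer,vmg] -> 10 lines: mbsz ynu wer vmg utzu wle nlrvq qjn cru uvwal
Final line count: 10

Answer: 10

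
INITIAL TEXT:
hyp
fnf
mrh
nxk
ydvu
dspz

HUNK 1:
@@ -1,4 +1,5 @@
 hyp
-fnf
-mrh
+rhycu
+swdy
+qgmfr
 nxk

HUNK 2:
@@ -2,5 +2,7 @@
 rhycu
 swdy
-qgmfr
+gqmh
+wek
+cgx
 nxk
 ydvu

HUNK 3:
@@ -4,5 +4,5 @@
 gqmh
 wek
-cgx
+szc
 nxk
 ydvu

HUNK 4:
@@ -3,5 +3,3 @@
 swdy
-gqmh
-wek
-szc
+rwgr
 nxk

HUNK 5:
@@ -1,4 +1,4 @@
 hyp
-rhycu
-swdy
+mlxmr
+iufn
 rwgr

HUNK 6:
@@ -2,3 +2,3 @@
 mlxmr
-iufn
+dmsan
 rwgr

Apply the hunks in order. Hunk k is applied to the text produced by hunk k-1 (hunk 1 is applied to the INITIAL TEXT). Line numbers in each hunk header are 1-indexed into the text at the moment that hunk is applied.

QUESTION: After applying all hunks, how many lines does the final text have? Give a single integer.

Hunk 1: at line 1 remove [fnf,mrh] add [rhycu,swdy,qgmfr] -> 7 lines: hyp rhycu swdy qgmfr nxk ydvu dspz
Hunk 2: at line 2 remove [qgmfr] add [gqmh,wek,cgx] -> 9 lines: hyp rhycu swdy gqmh wek cgx nxk ydvu dspz
Hunk 3: at line 4 remove [cgx] add [szc] -> 9 lines: hyp rhycu swdy gqmh wek szc nxk ydvu dspz
Hunk 4: at line 3 remove [gqmh,wek,szc] add [rwgr] -> 7 lines: hyp rhycu swdy rwgr nxk ydvu dspz
Hunk 5: at line 1 remove [rhycu,swdy] add [mlxmr,iufn] -> 7 lines: hyp mlxmr iufn rwgr nxk ydvu dspz
Hunk 6: at line 2 remove [iufn] add [dmsan] -> 7 lines: hyp mlxmr dmsan rwgr nxk ydvu dspz
Final line count: 7

Answer: 7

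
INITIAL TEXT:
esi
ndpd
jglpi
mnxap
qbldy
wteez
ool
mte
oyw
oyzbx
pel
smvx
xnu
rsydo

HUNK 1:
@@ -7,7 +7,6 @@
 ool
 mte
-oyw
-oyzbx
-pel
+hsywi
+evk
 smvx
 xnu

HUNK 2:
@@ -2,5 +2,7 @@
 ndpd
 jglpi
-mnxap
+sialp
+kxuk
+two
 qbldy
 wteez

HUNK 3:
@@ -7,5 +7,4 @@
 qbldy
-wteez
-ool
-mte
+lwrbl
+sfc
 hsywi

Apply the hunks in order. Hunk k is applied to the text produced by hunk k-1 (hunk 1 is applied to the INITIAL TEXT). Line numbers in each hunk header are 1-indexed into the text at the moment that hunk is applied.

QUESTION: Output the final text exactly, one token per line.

Answer: esi
ndpd
jglpi
sialp
kxuk
two
qbldy
lwrbl
sfc
hsywi
evk
smvx
xnu
rsydo

Derivation:
Hunk 1: at line 7 remove [oyw,oyzbx,pel] add [hsywi,evk] -> 13 lines: esi ndpd jglpi mnxap qbldy wteez ool mte hsywi evk smvx xnu rsydo
Hunk 2: at line 2 remove [mnxap] add [sialp,kxuk,two] -> 15 lines: esi ndpd jglpi sialp kxuk two qbldy wteez ool mte hsywi evk smvx xnu rsydo
Hunk 3: at line 7 remove [wteez,ool,mte] add [lwrbl,sfc] -> 14 lines: esi ndpd jglpi sialp kxuk two qbldy lwrbl sfc hsywi evk smvx xnu rsydo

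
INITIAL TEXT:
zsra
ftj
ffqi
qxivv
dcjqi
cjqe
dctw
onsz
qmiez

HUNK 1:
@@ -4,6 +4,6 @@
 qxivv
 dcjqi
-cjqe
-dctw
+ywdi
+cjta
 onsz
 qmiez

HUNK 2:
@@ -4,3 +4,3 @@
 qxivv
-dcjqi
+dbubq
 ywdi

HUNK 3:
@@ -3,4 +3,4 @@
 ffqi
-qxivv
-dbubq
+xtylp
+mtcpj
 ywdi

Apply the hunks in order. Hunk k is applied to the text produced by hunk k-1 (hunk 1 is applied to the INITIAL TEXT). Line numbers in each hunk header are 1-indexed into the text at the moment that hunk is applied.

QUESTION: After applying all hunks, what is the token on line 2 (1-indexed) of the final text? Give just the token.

Answer: ftj

Derivation:
Hunk 1: at line 4 remove [cjqe,dctw] add [ywdi,cjta] -> 9 lines: zsra ftj ffqi qxivv dcjqi ywdi cjta onsz qmiez
Hunk 2: at line 4 remove [dcjqi] add [dbubq] -> 9 lines: zsra ftj ffqi qxivv dbubq ywdi cjta onsz qmiez
Hunk 3: at line 3 remove [qxivv,dbubq] add [xtylp,mtcpj] -> 9 lines: zsra ftj ffqi xtylp mtcpj ywdi cjta onsz qmiez
Final line 2: ftj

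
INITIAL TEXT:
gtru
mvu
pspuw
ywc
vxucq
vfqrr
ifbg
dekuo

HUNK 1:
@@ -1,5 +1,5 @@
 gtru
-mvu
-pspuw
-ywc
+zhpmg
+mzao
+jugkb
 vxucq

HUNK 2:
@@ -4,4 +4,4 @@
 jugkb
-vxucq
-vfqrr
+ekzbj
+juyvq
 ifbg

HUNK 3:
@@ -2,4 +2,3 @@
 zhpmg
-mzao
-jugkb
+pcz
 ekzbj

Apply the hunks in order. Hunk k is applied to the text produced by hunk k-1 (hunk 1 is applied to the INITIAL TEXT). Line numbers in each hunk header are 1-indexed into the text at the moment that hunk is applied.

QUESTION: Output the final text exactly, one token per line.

Answer: gtru
zhpmg
pcz
ekzbj
juyvq
ifbg
dekuo

Derivation:
Hunk 1: at line 1 remove [mvu,pspuw,ywc] add [zhpmg,mzao,jugkb] -> 8 lines: gtru zhpmg mzao jugkb vxucq vfqrr ifbg dekuo
Hunk 2: at line 4 remove [vxucq,vfqrr] add [ekzbj,juyvq] -> 8 lines: gtru zhpmg mzao jugkb ekzbj juyvq ifbg dekuo
Hunk 3: at line 2 remove [mzao,jugkb] add [pcz] -> 7 lines: gtru zhpmg pcz ekzbj juyvq ifbg dekuo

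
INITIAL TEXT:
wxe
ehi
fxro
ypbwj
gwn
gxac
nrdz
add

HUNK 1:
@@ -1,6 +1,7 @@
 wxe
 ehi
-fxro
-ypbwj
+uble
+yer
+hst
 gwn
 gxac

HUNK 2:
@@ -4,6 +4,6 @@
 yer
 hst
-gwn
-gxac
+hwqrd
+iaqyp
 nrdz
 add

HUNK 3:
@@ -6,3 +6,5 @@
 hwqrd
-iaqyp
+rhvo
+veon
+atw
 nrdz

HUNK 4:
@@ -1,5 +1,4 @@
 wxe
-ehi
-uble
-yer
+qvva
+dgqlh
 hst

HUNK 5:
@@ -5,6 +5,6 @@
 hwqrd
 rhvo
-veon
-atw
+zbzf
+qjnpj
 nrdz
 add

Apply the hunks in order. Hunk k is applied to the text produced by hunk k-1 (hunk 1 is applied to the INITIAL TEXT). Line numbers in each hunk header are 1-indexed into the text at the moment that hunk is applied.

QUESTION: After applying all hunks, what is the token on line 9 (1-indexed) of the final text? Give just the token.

Hunk 1: at line 1 remove [fxro,ypbwj] add [uble,yer,hst] -> 9 lines: wxe ehi uble yer hst gwn gxac nrdz add
Hunk 2: at line 4 remove [gwn,gxac] add [hwqrd,iaqyp] -> 9 lines: wxe ehi uble yer hst hwqrd iaqyp nrdz add
Hunk 3: at line 6 remove [iaqyp] add [rhvo,veon,atw] -> 11 lines: wxe ehi uble yer hst hwqrd rhvo veon atw nrdz add
Hunk 4: at line 1 remove [ehi,uble,yer] add [qvva,dgqlh] -> 10 lines: wxe qvva dgqlh hst hwqrd rhvo veon atw nrdz add
Hunk 5: at line 5 remove [veon,atw] add [zbzf,qjnpj] -> 10 lines: wxe qvva dgqlh hst hwqrd rhvo zbzf qjnpj nrdz add
Final line 9: nrdz

Answer: nrdz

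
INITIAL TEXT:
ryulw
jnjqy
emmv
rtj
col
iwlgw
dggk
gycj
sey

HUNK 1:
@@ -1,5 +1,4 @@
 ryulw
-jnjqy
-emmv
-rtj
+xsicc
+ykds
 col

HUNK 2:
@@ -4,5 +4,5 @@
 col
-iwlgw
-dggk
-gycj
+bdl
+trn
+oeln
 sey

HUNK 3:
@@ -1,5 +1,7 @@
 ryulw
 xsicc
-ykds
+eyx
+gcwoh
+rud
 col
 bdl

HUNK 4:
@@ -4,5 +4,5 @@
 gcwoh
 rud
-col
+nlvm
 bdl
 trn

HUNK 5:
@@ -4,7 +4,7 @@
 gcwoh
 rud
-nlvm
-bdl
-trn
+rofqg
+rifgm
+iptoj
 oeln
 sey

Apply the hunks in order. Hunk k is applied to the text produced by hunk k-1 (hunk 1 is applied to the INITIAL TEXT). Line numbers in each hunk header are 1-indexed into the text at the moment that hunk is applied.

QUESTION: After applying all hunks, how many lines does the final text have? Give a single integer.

Hunk 1: at line 1 remove [jnjqy,emmv,rtj] add [xsicc,ykds] -> 8 lines: ryulw xsicc ykds col iwlgw dggk gycj sey
Hunk 2: at line 4 remove [iwlgw,dggk,gycj] add [bdl,trn,oeln] -> 8 lines: ryulw xsicc ykds col bdl trn oeln sey
Hunk 3: at line 1 remove [ykds] add [eyx,gcwoh,rud] -> 10 lines: ryulw xsicc eyx gcwoh rud col bdl trn oeln sey
Hunk 4: at line 4 remove [col] add [nlvm] -> 10 lines: ryulw xsicc eyx gcwoh rud nlvm bdl trn oeln sey
Hunk 5: at line 4 remove [nlvm,bdl,trn] add [rofqg,rifgm,iptoj] -> 10 lines: ryulw xsicc eyx gcwoh rud rofqg rifgm iptoj oeln sey
Final line count: 10

Answer: 10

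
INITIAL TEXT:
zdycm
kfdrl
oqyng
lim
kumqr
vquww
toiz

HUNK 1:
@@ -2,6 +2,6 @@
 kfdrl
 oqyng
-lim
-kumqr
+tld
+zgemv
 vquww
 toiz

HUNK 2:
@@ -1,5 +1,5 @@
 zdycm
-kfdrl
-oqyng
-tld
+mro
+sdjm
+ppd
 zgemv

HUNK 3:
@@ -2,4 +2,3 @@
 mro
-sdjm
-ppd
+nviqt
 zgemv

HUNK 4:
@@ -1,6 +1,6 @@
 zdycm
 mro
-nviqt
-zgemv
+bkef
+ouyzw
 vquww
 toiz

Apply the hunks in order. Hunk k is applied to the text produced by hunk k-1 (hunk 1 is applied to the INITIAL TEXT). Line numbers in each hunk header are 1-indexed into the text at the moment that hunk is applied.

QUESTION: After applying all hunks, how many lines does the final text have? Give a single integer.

Hunk 1: at line 2 remove [lim,kumqr] add [tld,zgemv] -> 7 lines: zdycm kfdrl oqyng tld zgemv vquww toiz
Hunk 2: at line 1 remove [kfdrl,oqyng,tld] add [mro,sdjm,ppd] -> 7 lines: zdycm mro sdjm ppd zgemv vquww toiz
Hunk 3: at line 2 remove [sdjm,ppd] add [nviqt] -> 6 lines: zdycm mro nviqt zgemv vquww toiz
Hunk 4: at line 1 remove [nviqt,zgemv] add [bkef,ouyzw] -> 6 lines: zdycm mro bkef ouyzw vquww toiz
Final line count: 6

Answer: 6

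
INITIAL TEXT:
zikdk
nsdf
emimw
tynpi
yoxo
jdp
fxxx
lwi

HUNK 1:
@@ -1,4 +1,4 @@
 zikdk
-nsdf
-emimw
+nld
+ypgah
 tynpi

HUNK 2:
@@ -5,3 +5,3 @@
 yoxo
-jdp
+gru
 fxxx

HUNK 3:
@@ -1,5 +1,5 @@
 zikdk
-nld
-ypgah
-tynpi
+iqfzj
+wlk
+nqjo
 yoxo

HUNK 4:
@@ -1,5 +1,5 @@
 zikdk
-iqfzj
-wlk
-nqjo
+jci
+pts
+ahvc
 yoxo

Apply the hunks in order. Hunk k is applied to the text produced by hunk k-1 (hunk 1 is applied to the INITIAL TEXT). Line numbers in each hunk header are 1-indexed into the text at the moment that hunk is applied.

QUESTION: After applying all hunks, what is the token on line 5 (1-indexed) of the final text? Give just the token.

Answer: yoxo

Derivation:
Hunk 1: at line 1 remove [nsdf,emimw] add [nld,ypgah] -> 8 lines: zikdk nld ypgah tynpi yoxo jdp fxxx lwi
Hunk 2: at line 5 remove [jdp] add [gru] -> 8 lines: zikdk nld ypgah tynpi yoxo gru fxxx lwi
Hunk 3: at line 1 remove [nld,ypgah,tynpi] add [iqfzj,wlk,nqjo] -> 8 lines: zikdk iqfzj wlk nqjo yoxo gru fxxx lwi
Hunk 4: at line 1 remove [iqfzj,wlk,nqjo] add [jci,pts,ahvc] -> 8 lines: zikdk jci pts ahvc yoxo gru fxxx lwi
Final line 5: yoxo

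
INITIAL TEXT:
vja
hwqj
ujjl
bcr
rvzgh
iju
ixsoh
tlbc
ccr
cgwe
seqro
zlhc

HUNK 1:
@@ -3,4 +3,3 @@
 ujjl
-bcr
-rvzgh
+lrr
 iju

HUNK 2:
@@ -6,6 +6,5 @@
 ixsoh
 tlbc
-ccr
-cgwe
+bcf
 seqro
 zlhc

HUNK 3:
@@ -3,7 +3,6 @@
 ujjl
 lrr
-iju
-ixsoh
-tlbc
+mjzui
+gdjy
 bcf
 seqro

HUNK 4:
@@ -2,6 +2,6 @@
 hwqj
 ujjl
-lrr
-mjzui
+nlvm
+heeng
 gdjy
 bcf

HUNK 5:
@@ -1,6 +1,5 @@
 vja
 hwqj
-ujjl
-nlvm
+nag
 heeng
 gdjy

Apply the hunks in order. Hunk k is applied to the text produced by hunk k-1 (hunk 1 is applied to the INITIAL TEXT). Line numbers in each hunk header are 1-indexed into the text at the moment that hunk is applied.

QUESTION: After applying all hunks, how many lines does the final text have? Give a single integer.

Hunk 1: at line 3 remove [bcr,rvzgh] add [lrr] -> 11 lines: vja hwqj ujjl lrr iju ixsoh tlbc ccr cgwe seqro zlhc
Hunk 2: at line 6 remove [ccr,cgwe] add [bcf] -> 10 lines: vja hwqj ujjl lrr iju ixsoh tlbc bcf seqro zlhc
Hunk 3: at line 3 remove [iju,ixsoh,tlbc] add [mjzui,gdjy] -> 9 lines: vja hwqj ujjl lrr mjzui gdjy bcf seqro zlhc
Hunk 4: at line 2 remove [lrr,mjzui] add [nlvm,heeng] -> 9 lines: vja hwqj ujjl nlvm heeng gdjy bcf seqro zlhc
Hunk 5: at line 1 remove [ujjl,nlvm] add [nag] -> 8 lines: vja hwqj nag heeng gdjy bcf seqro zlhc
Final line count: 8

Answer: 8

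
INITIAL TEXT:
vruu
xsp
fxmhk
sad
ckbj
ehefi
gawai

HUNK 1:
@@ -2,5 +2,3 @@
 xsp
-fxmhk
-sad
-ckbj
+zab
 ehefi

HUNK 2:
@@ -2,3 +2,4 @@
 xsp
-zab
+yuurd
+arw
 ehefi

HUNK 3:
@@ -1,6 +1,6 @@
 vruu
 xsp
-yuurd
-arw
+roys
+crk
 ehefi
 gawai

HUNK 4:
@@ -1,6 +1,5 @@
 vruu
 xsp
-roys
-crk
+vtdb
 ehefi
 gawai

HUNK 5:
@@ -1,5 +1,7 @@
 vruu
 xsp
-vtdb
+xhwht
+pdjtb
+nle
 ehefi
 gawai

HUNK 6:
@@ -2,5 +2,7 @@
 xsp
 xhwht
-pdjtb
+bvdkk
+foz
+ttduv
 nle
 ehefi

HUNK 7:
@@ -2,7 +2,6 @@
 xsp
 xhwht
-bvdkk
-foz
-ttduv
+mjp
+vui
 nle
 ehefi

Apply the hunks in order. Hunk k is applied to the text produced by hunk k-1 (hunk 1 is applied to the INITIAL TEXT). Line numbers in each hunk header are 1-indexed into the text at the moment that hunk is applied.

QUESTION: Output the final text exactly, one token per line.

Answer: vruu
xsp
xhwht
mjp
vui
nle
ehefi
gawai

Derivation:
Hunk 1: at line 2 remove [fxmhk,sad,ckbj] add [zab] -> 5 lines: vruu xsp zab ehefi gawai
Hunk 2: at line 2 remove [zab] add [yuurd,arw] -> 6 lines: vruu xsp yuurd arw ehefi gawai
Hunk 3: at line 1 remove [yuurd,arw] add [roys,crk] -> 6 lines: vruu xsp roys crk ehefi gawai
Hunk 4: at line 1 remove [roys,crk] add [vtdb] -> 5 lines: vruu xsp vtdb ehefi gawai
Hunk 5: at line 1 remove [vtdb] add [xhwht,pdjtb,nle] -> 7 lines: vruu xsp xhwht pdjtb nle ehefi gawai
Hunk 6: at line 2 remove [pdjtb] add [bvdkk,foz,ttduv] -> 9 lines: vruu xsp xhwht bvdkk foz ttduv nle ehefi gawai
Hunk 7: at line 2 remove [bvdkk,foz,ttduv] add [mjp,vui] -> 8 lines: vruu xsp xhwht mjp vui nle ehefi gawai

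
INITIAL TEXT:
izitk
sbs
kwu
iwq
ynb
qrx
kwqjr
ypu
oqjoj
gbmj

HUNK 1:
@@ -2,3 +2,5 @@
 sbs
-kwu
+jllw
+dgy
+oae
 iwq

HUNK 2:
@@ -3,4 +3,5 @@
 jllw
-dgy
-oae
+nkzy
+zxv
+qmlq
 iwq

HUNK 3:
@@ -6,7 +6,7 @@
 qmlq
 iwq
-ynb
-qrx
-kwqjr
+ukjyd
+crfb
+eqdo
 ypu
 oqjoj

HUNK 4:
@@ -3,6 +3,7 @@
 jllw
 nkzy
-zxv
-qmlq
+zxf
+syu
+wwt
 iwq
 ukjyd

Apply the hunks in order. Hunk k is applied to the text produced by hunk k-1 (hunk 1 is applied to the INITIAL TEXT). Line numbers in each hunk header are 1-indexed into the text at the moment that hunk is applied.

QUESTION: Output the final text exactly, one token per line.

Hunk 1: at line 2 remove [kwu] add [jllw,dgy,oae] -> 12 lines: izitk sbs jllw dgy oae iwq ynb qrx kwqjr ypu oqjoj gbmj
Hunk 2: at line 3 remove [dgy,oae] add [nkzy,zxv,qmlq] -> 13 lines: izitk sbs jllw nkzy zxv qmlq iwq ynb qrx kwqjr ypu oqjoj gbmj
Hunk 3: at line 6 remove [ynb,qrx,kwqjr] add [ukjyd,crfb,eqdo] -> 13 lines: izitk sbs jllw nkzy zxv qmlq iwq ukjyd crfb eqdo ypu oqjoj gbmj
Hunk 4: at line 3 remove [zxv,qmlq] add [zxf,syu,wwt] -> 14 lines: izitk sbs jllw nkzy zxf syu wwt iwq ukjyd crfb eqdo ypu oqjoj gbmj

Answer: izitk
sbs
jllw
nkzy
zxf
syu
wwt
iwq
ukjyd
crfb
eqdo
ypu
oqjoj
gbmj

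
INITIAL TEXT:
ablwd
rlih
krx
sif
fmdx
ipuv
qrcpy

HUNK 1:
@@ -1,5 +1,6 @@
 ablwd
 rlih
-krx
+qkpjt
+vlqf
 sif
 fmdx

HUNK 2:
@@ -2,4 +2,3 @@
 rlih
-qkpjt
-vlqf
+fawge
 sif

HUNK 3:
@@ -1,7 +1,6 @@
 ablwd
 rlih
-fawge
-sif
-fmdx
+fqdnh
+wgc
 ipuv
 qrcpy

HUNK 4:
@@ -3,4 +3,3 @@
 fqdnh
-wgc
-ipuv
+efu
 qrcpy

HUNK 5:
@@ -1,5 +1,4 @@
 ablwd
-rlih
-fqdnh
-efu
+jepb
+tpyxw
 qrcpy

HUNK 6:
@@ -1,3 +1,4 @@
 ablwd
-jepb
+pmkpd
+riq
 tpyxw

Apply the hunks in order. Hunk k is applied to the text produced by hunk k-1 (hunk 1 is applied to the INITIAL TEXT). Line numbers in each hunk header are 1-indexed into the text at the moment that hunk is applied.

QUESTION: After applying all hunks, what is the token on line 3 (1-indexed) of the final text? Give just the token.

Hunk 1: at line 1 remove [krx] add [qkpjt,vlqf] -> 8 lines: ablwd rlih qkpjt vlqf sif fmdx ipuv qrcpy
Hunk 2: at line 2 remove [qkpjt,vlqf] add [fawge] -> 7 lines: ablwd rlih fawge sif fmdx ipuv qrcpy
Hunk 3: at line 1 remove [fawge,sif,fmdx] add [fqdnh,wgc] -> 6 lines: ablwd rlih fqdnh wgc ipuv qrcpy
Hunk 4: at line 3 remove [wgc,ipuv] add [efu] -> 5 lines: ablwd rlih fqdnh efu qrcpy
Hunk 5: at line 1 remove [rlih,fqdnh,efu] add [jepb,tpyxw] -> 4 lines: ablwd jepb tpyxw qrcpy
Hunk 6: at line 1 remove [jepb] add [pmkpd,riq] -> 5 lines: ablwd pmkpd riq tpyxw qrcpy
Final line 3: riq

Answer: riq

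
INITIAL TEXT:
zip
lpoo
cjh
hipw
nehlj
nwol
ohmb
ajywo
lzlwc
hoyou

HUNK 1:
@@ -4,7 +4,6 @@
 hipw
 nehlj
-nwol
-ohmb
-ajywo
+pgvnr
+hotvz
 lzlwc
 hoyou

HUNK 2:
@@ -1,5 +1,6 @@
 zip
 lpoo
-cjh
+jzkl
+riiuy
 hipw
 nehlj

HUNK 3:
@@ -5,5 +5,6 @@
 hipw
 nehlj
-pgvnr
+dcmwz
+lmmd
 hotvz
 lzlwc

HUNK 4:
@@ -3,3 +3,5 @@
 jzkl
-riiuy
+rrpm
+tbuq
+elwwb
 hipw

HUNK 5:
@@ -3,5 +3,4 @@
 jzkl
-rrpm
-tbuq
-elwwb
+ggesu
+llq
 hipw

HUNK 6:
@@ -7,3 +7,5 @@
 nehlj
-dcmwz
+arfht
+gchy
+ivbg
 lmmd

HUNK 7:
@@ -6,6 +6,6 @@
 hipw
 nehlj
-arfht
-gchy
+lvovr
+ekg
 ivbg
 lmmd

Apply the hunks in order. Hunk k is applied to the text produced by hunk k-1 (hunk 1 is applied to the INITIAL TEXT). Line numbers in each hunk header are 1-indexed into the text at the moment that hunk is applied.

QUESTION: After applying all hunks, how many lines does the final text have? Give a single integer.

Hunk 1: at line 4 remove [nwol,ohmb,ajywo] add [pgvnr,hotvz] -> 9 lines: zip lpoo cjh hipw nehlj pgvnr hotvz lzlwc hoyou
Hunk 2: at line 1 remove [cjh] add [jzkl,riiuy] -> 10 lines: zip lpoo jzkl riiuy hipw nehlj pgvnr hotvz lzlwc hoyou
Hunk 3: at line 5 remove [pgvnr] add [dcmwz,lmmd] -> 11 lines: zip lpoo jzkl riiuy hipw nehlj dcmwz lmmd hotvz lzlwc hoyou
Hunk 4: at line 3 remove [riiuy] add [rrpm,tbuq,elwwb] -> 13 lines: zip lpoo jzkl rrpm tbuq elwwb hipw nehlj dcmwz lmmd hotvz lzlwc hoyou
Hunk 5: at line 3 remove [rrpm,tbuq,elwwb] add [ggesu,llq] -> 12 lines: zip lpoo jzkl ggesu llq hipw nehlj dcmwz lmmd hotvz lzlwc hoyou
Hunk 6: at line 7 remove [dcmwz] add [arfht,gchy,ivbg] -> 14 lines: zip lpoo jzkl ggesu llq hipw nehlj arfht gchy ivbg lmmd hotvz lzlwc hoyou
Hunk 7: at line 6 remove [arfht,gchy] add [lvovr,ekg] -> 14 lines: zip lpoo jzkl ggesu llq hipw nehlj lvovr ekg ivbg lmmd hotvz lzlwc hoyou
Final line count: 14

Answer: 14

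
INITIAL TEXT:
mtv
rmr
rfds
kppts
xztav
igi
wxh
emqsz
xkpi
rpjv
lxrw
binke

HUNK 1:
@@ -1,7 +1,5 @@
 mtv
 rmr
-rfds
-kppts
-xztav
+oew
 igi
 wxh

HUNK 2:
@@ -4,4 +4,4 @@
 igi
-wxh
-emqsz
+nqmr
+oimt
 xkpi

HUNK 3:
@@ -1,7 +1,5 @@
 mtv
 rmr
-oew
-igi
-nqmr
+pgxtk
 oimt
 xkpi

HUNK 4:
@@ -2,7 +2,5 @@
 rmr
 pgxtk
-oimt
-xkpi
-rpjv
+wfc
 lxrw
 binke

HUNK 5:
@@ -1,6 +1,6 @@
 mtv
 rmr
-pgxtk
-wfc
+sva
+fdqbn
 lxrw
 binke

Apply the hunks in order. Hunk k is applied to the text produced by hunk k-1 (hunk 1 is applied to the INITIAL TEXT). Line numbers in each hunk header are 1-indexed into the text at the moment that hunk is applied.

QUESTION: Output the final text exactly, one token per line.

Answer: mtv
rmr
sva
fdqbn
lxrw
binke

Derivation:
Hunk 1: at line 1 remove [rfds,kppts,xztav] add [oew] -> 10 lines: mtv rmr oew igi wxh emqsz xkpi rpjv lxrw binke
Hunk 2: at line 4 remove [wxh,emqsz] add [nqmr,oimt] -> 10 lines: mtv rmr oew igi nqmr oimt xkpi rpjv lxrw binke
Hunk 3: at line 1 remove [oew,igi,nqmr] add [pgxtk] -> 8 lines: mtv rmr pgxtk oimt xkpi rpjv lxrw binke
Hunk 4: at line 2 remove [oimt,xkpi,rpjv] add [wfc] -> 6 lines: mtv rmr pgxtk wfc lxrw binke
Hunk 5: at line 1 remove [pgxtk,wfc] add [sva,fdqbn] -> 6 lines: mtv rmr sva fdqbn lxrw binke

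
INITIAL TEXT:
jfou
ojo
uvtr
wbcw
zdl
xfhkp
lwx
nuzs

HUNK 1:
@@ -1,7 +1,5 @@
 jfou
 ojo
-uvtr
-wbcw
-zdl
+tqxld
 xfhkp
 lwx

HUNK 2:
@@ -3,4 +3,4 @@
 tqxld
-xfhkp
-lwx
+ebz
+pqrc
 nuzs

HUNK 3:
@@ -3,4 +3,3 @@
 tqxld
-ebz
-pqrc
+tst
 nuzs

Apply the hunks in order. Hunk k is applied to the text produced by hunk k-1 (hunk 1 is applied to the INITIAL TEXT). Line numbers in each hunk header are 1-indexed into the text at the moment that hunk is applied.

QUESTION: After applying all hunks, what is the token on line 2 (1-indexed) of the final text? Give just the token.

Answer: ojo

Derivation:
Hunk 1: at line 1 remove [uvtr,wbcw,zdl] add [tqxld] -> 6 lines: jfou ojo tqxld xfhkp lwx nuzs
Hunk 2: at line 3 remove [xfhkp,lwx] add [ebz,pqrc] -> 6 lines: jfou ojo tqxld ebz pqrc nuzs
Hunk 3: at line 3 remove [ebz,pqrc] add [tst] -> 5 lines: jfou ojo tqxld tst nuzs
Final line 2: ojo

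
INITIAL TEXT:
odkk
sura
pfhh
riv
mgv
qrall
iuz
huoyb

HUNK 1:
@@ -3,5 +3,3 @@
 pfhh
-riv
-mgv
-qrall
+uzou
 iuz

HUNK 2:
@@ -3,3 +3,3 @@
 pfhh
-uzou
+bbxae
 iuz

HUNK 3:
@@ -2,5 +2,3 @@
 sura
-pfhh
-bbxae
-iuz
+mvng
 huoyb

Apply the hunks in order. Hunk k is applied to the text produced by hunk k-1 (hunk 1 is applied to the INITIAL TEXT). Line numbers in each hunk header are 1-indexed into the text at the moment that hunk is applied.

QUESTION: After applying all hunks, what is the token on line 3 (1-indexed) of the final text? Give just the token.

Answer: mvng

Derivation:
Hunk 1: at line 3 remove [riv,mgv,qrall] add [uzou] -> 6 lines: odkk sura pfhh uzou iuz huoyb
Hunk 2: at line 3 remove [uzou] add [bbxae] -> 6 lines: odkk sura pfhh bbxae iuz huoyb
Hunk 3: at line 2 remove [pfhh,bbxae,iuz] add [mvng] -> 4 lines: odkk sura mvng huoyb
Final line 3: mvng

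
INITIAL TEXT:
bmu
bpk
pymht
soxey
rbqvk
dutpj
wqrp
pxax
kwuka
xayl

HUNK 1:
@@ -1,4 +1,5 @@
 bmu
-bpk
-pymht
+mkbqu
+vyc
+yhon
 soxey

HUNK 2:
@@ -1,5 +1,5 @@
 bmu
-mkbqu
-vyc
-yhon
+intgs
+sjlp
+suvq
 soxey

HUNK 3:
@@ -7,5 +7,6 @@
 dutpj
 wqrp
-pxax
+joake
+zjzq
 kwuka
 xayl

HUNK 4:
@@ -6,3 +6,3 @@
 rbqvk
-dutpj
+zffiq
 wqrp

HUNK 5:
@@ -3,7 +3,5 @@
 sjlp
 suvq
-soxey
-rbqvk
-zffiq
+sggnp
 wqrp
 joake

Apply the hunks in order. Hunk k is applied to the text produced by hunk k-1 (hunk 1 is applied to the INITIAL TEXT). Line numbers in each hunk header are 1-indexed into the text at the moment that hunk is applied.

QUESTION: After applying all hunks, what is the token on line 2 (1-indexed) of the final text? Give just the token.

Answer: intgs

Derivation:
Hunk 1: at line 1 remove [bpk,pymht] add [mkbqu,vyc,yhon] -> 11 lines: bmu mkbqu vyc yhon soxey rbqvk dutpj wqrp pxax kwuka xayl
Hunk 2: at line 1 remove [mkbqu,vyc,yhon] add [intgs,sjlp,suvq] -> 11 lines: bmu intgs sjlp suvq soxey rbqvk dutpj wqrp pxax kwuka xayl
Hunk 3: at line 7 remove [pxax] add [joake,zjzq] -> 12 lines: bmu intgs sjlp suvq soxey rbqvk dutpj wqrp joake zjzq kwuka xayl
Hunk 4: at line 6 remove [dutpj] add [zffiq] -> 12 lines: bmu intgs sjlp suvq soxey rbqvk zffiq wqrp joake zjzq kwuka xayl
Hunk 5: at line 3 remove [soxey,rbqvk,zffiq] add [sggnp] -> 10 lines: bmu intgs sjlp suvq sggnp wqrp joake zjzq kwuka xayl
Final line 2: intgs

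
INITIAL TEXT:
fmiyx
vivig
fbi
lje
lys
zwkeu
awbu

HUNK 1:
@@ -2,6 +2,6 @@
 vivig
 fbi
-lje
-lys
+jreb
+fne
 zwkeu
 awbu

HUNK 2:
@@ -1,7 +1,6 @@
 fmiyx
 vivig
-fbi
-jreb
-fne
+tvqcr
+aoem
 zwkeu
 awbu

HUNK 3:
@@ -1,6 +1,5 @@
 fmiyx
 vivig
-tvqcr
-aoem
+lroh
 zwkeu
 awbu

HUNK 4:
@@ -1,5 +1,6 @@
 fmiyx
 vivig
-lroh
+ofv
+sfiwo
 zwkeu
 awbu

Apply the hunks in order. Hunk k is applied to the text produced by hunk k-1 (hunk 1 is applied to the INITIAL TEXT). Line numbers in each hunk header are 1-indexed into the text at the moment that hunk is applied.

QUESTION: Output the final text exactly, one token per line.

Answer: fmiyx
vivig
ofv
sfiwo
zwkeu
awbu

Derivation:
Hunk 1: at line 2 remove [lje,lys] add [jreb,fne] -> 7 lines: fmiyx vivig fbi jreb fne zwkeu awbu
Hunk 2: at line 1 remove [fbi,jreb,fne] add [tvqcr,aoem] -> 6 lines: fmiyx vivig tvqcr aoem zwkeu awbu
Hunk 3: at line 1 remove [tvqcr,aoem] add [lroh] -> 5 lines: fmiyx vivig lroh zwkeu awbu
Hunk 4: at line 1 remove [lroh] add [ofv,sfiwo] -> 6 lines: fmiyx vivig ofv sfiwo zwkeu awbu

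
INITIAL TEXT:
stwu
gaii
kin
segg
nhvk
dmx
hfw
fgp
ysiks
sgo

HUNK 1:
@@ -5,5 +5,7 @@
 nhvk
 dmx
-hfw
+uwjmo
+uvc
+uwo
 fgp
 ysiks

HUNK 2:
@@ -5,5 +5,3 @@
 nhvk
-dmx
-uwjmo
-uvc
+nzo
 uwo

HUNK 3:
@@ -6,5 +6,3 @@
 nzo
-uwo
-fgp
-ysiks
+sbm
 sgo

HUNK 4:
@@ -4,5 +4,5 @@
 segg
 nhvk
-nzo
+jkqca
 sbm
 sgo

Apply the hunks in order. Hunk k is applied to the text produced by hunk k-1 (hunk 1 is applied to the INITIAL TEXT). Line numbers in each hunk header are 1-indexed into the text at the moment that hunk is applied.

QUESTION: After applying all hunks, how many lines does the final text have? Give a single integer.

Answer: 8

Derivation:
Hunk 1: at line 5 remove [hfw] add [uwjmo,uvc,uwo] -> 12 lines: stwu gaii kin segg nhvk dmx uwjmo uvc uwo fgp ysiks sgo
Hunk 2: at line 5 remove [dmx,uwjmo,uvc] add [nzo] -> 10 lines: stwu gaii kin segg nhvk nzo uwo fgp ysiks sgo
Hunk 3: at line 6 remove [uwo,fgp,ysiks] add [sbm] -> 8 lines: stwu gaii kin segg nhvk nzo sbm sgo
Hunk 4: at line 4 remove [nzo] add [jkqca] -> 8 lines: stwu gaii kin segg nhvk jkqca sbm sgo
Final line count: 8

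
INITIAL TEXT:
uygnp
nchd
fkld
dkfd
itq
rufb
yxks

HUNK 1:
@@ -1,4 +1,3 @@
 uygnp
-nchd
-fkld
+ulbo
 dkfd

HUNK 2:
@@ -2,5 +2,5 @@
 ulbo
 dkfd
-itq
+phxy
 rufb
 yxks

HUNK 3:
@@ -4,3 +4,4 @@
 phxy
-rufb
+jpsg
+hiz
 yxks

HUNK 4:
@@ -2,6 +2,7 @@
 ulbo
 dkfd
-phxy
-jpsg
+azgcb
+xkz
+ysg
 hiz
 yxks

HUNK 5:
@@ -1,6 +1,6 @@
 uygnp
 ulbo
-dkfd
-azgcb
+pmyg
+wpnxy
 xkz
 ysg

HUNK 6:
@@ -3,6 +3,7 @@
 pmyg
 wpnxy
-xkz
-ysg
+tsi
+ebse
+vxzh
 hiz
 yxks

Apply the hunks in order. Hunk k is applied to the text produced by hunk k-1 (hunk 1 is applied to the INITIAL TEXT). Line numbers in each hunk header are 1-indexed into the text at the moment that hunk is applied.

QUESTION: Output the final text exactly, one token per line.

Answer: uygnp
ulbo
pmyg
wpnxy
tsi
ebse
vxzh
hiz
yxks

Derivation:
Hunk 1: at line 1 remove [nchd,fkld] add [ulbo] -> 6 lines: uygnp ulbo dkfd itq rufb yxks
Hunk 2: at line 2 remove [itq] add [phxy] -> 6 lines: uygnp ulbo dkfd phxy rufb yxks
Hunk 3: at line 4 remove [rufb] add [jpsg,hiz] -> 7 lines: uygnp ulbo dkfd phxy jpsg hiz yxks
Hunk 4: at line 2 remove [phxy,jpsg] add [azgcb,xkz,ysg] -> 8 lines: uygnp ulbo dkfd azgcb xkz ysg hiz yxks
Hunk 5: at line 1 remove [dkfd,azgcb] add [pmyg,wpnxy] -> 8 lines: uygnp ulbo pmyg wpnxy xkz ysg hiz yxks
Hunk 6: at line 3 remove [xkz,ysg] add [tsi,ebse,vxzh] -> 9 lines: uygnp ulbo pmyg wpnxy tsi ebse vxzh hiz yxks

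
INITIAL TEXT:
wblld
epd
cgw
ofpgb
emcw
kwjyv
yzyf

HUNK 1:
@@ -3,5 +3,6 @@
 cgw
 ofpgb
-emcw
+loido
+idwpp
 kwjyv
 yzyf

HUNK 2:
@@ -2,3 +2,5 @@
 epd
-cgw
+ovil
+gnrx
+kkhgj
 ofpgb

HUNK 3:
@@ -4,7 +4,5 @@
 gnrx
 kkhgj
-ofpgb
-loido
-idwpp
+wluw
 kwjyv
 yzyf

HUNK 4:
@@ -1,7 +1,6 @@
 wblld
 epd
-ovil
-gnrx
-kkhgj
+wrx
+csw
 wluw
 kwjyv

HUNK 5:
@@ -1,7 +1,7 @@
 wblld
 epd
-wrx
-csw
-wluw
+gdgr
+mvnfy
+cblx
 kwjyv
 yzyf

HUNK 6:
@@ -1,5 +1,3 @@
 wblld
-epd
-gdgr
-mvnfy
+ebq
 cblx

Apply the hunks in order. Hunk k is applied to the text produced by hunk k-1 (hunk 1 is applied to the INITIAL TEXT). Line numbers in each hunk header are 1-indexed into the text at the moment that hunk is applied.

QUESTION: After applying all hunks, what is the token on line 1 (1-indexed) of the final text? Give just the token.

Answer: wblld

Derivation:
Hunk 1: at line 3 remove [emcw] add [loido,idwpp] -> 8 lines: wblld epd cgw ofpgb loido idwpp kwjyv yzyf
Hunk 2: at line 2 remove [cgw] add [ovil,gnrx,kkhgj] -> 10 lines: wblld epd ovil gnrx kkhgj ofpgb loido idwpp kwjyv yzyf
Hunk 3: at line 4 remove [ofpgb,loido,idwpp] add [wluw] -> 8 lines: wblld epd ovil gnrx kkhgj wluw kwjyv yzyf
Hunk 4: at line 1 remove [ovil,gnrx,kkhgj] add [wrx,csw] -> 7 lines: wblld epd wrx csw wluw kwjyv yzyf
Hunk 5: at line 1 remove [wrx,csw,wluw] add [gdgr,mvnfy,cblx] -> 7 lines: wblld epd gdgr mvnfy cblx kwjyv yzyf
Hunk 6: at line 1 remove [epd,gdgr,mvnfy] add [ebq] -> 5 lines: wblld ebq cblx kwjyv yzyf
Final line 1: wblld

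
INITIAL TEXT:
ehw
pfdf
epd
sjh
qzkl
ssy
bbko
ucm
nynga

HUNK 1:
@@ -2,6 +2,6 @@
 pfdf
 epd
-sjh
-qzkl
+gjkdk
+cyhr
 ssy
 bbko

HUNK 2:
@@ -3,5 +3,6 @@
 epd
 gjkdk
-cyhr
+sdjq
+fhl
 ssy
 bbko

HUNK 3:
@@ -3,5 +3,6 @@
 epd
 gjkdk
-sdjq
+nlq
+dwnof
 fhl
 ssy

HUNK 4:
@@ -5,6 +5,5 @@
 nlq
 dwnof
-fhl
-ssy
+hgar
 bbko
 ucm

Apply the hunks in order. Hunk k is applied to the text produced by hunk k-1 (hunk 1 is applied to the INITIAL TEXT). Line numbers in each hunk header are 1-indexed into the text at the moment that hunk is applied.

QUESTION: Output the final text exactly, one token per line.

Hunk 1: at line 2 remove [sjh,qzkl] add [gjkdk,cyhr] -> 9 lines: ehw pfdf epd gjkdk cyhr ssy bbko ucm nynga
Hunk 2: at line 3 remove [cyhr] add [sdjq,fhl] -> 10 lines: ehw pfdf epd gjkdk sdjq fhl ssy bbko ucm nynga
Hunk 3: at line 3 remove [sdjq] add [nlq,dwnof] -> 11 lines: ehw pfdf epd gjkdk nlq dwnof fhl ssy bbko ucm nynga
Hunk 4: at line 5 remove [fhl,ssy] add [hgar] -> 10 lines: ehw pfdf epd gjkdk nlq dwnof hgar bbko ucm nynga

Answer: ehw
pfdf
epd
gjkdk
nlq
dwnof
hgar
bbko
ucm
nynga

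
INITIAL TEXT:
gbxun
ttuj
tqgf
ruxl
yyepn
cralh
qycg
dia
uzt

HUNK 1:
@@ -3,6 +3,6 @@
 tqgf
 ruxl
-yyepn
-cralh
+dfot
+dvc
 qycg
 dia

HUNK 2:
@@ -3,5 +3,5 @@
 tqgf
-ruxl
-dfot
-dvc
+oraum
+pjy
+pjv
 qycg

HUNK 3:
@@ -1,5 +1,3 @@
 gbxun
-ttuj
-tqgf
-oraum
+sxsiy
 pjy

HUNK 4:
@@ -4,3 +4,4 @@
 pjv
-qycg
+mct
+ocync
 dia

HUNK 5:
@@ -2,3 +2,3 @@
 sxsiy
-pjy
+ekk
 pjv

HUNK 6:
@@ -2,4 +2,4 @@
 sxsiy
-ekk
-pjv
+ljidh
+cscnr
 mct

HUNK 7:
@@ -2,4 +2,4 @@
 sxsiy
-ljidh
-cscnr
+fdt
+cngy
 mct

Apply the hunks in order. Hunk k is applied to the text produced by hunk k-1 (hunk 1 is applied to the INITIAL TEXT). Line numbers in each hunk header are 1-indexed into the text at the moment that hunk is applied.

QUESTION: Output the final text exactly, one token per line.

Hunk 1: at line 3 remove [yyepn,cralh] add [dfot,dvc] -> 9 lines: gbxun ttuj tqgf ruxl dfot dvc qycg dia uzt
Hunk 2: at line 3 remove [ruxl,dfot,dvc] add [oraum,pjy,pjv] -> 9 lines: gbxun ttuj tqgf oraum pjy pjv qycg dia uzt
Hunk 3: at line 1 remove [ttuj,tqgf,oraum] add [sxsiy] -> 7 lines: gbxun sxsiy pjy pjv qycg dia uzt
Hunk 4: at line 4 remove [qycg] add [mct,ocync] -> 8 lines: gbxun sxsiy pjy pjv mct ocync dia uzt
Hunk 5: at line 2 remove [pjy] add [ekk] -> 8 lines: gbxun sxsiy ekk pjv mct ocync dia uzt
Hunk 6: at line 2 remove [ekk,pjv] add [ljidh,cscnr] -> 8 lines: gbxun sxsiy ljidh cscnr mct ocync dia uzt
Hunk 7: at line 2 remove [ljidh,cscnr] add [fdt,cngy] -> 8 lines: gbxun sxsiy fdt cngy mct ocync dia uzt

Answer: gbxun
sxsiy
fdt
cngy
mct
ocync
dia
uzt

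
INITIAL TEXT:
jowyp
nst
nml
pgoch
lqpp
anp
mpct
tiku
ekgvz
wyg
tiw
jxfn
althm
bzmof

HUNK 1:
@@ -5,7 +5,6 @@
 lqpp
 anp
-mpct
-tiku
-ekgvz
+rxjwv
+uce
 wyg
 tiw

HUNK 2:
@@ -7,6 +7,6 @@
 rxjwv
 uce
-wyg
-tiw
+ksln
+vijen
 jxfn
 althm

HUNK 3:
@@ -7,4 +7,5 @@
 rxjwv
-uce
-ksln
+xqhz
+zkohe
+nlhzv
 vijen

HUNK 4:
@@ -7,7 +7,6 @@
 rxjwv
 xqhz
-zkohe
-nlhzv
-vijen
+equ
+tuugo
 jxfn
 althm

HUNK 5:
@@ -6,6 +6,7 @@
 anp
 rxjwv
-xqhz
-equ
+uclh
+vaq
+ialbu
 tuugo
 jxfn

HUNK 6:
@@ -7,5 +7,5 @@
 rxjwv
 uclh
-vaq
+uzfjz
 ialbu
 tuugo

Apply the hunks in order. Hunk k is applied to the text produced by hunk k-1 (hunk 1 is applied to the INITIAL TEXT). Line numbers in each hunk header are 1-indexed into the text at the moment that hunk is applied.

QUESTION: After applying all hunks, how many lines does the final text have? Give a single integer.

Hunk 1: at line 5 remove [mpct,tiku,ekgvz] add [rxjwv,uce] -> 13 lines: jowyp nst nml pgoch lqpp anp rxjwv uce wyg tiw jxfn althm bzmof
Hunk 2: at line 7 remove [wyg,tiw] add [ksln,vijen] -> 13 lines: jowyp nst nml pgoch lqpp anp rxjwv uce ksln vijen jxfn althm bzmof
Hunk 3: at line 7 remove [uce,ksln] add [xqhz,zkohe,nlhzv] -> 14 lines: jowyp nst nml pgoch lqpp anp rxjwv xqhz zkohe nlhzv vijen jxfn althm bzmof
Hunk 4: at line 7 remove [zkohe,nlhzv,vijen] add [equ,tuugo] -> 13 lines: jowyp nst nml pgoch lqpp anp rxjwv xqhz equ tuugo jxfn althm bzmof
Hunk 5: at line 6 remove [xqhz,equ] add [uclh,vaq,ialbu] -> 14 lines: jowyp nst nml pgoch lqpp anp rxjwv uclh vaq ialbu tuugo jxfn althm bzmof
Hunk 6: at line 7 remove [vaq] add [uzfjz] -> 14 lines: jowyp nst nml pgoch lqpp anp rxjwv uclh uzfjz ialbu tuugo jxfn althm bzmof
Final line count: 14

Answer: 14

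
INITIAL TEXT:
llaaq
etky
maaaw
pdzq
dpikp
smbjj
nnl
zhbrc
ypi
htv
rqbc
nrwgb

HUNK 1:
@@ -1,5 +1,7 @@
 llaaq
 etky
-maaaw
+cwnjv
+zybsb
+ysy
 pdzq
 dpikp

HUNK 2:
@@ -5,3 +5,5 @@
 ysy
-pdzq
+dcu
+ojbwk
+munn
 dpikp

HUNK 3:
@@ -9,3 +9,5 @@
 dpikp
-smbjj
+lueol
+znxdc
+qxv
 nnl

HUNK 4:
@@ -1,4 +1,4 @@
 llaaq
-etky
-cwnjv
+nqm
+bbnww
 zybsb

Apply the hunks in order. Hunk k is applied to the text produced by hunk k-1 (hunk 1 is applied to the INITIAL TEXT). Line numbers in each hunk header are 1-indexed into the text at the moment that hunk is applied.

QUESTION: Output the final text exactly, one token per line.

Hunk 1: at line 1 remove [maaaw] add [cwnjv,zybsb,ysy] -> 14 lines: llaaq etky cwnjv zybsb ysy pdzq dpikp smbjj nnl zhbrc ypi htv rqbc nrwgb
Hunk 2: at line 5 remove [pdzq] add [dcu,ojbwk,munn] -> 16 lines: llaaq etky cwnjv zybsb ysy dcu ojbwk munn dpikp smbjj nnl zhbrc ypi htv rqbc nrwgb
Hunk 3: at line 9 remove [smbjj] add [lueol,znxdc,qxv] -> 18 lines: llaaq etky cwnjv zybsb ysy dcu ojbwk munn dpikp lueol znxdc qxv nnl zhbrc ypi htv rqbc nrwgb
Hunk 4: at line 1 remove [etky,cwnjv] add [nqm,bbnww] -> 18 lines: llaaq nqm bbnww zybsb ysy dcu ojbwk munn dpikp lueol znxdc qxv nnl zhbrc ypi htv rqbc nrwgb

Answer: llaaq
nqm
bbnww
zybsb
ysy
dcu
ojbwk
munn
dpikp
lueol
znxdc
qxv
nnl
zhbrc
ypi
htv
rqbc
nrwgb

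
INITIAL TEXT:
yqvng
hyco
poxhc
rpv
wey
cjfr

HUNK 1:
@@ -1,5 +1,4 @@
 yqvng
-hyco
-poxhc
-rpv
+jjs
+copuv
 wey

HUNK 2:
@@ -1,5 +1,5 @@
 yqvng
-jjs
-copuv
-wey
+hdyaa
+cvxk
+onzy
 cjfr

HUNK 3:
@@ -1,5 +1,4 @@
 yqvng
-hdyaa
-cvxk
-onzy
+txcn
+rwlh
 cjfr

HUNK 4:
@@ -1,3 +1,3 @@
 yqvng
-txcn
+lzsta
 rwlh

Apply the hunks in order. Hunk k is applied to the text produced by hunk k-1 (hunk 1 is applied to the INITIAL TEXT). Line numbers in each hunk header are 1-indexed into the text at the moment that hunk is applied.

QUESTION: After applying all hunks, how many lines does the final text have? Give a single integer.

Answer: 4

Derivation:
Hunk 1: at line 1 remove [hyco,poxhc,rpv] add [jjs,copuv] -> 5 lines: yqvng jjs copuv wey cjfr
Hunk 2: at line 1 remove [jjs,copuv,wey] add [hdyaa,cvxk,onzy] -> 5 lines: yqvng hdyaa cvxk onzy cjfr
Hunk 3: at line 1 remove [hdyaa,cvxk,onzy] add [txcn,rwlh] -> 4 lines: yqvng txcn rwlh cjfr
Hunk 4: at line 1 remove [txcn] add [lzsta] -> 4 lines: yqvng lzsta rwlh cjfr
Final line count: 4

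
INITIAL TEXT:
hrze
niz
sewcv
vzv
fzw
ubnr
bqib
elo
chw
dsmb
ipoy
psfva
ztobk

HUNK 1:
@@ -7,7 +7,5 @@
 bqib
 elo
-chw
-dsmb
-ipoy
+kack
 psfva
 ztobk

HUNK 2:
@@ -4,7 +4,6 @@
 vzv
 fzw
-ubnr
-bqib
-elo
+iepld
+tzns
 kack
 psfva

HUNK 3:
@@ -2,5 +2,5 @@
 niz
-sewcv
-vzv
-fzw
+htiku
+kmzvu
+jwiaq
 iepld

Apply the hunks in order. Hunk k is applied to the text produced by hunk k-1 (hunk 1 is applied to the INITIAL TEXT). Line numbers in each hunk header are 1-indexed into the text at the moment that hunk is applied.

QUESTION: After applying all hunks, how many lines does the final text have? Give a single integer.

Hunk 1: at line 7 remove [chw,dsmb,ipoy] add [kack] -> 11 lines: hrze niz sewcv vzv fzw ubnr bqib elo kack psfva ztobk
Hunk 2: at line 4 remove [ubnr,bqib,elo] add [iepld,tzns] -> 10 lines: hrze niz sewcv vzv fzw iepld tzns kack psfva ztobk
Hunk 3: at line 2 remove [sewcv,vzv,fzw] add [htiku,kmzvu,jwiaq] -> 10 lines: hrze niz htiku kmzvu jwiaq iepld tzns kack psfva ztobk
Final line count: 10

Answer: 10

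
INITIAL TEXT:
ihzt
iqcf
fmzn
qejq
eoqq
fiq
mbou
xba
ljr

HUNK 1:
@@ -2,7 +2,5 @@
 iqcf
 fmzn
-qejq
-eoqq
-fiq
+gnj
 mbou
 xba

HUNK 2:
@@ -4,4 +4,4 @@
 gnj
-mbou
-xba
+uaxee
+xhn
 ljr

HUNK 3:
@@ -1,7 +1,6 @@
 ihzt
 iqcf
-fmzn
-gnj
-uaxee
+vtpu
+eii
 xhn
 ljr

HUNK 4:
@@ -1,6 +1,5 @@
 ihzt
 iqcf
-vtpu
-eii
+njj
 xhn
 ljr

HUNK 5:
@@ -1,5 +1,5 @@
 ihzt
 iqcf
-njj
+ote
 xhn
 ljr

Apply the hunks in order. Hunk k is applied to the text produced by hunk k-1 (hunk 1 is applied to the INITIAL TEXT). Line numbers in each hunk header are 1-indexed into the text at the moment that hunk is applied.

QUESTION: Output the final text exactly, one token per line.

Hunk 1: at line 2 remove [qejq,eoqq,fiq] add [gnj] -> 7 lines: ihzt iqcf fmzn gnj mbou xba ljr
Hunk 2: at line 4 remove [mbou,xba] add [uaxee,xhn] -> 7 lines: ihzt iqcf fmzn gnj uaxee xhn ljr
Hunk 3: at line 1 remove [fmzn,gnj,uaxee] add [vtpu,eii] -> 6 lines: ihzt iqcf vtpu eii xhn ljr
Hunk 4: at line 1 remove [vtpu,eii] add [njj] -> 5 lines: ihzt iqcf njj xhn ljr
Hunk 5: at line 1 remove [njj] add [ote] -> 5 lines: ihzt iqcf ote xhn ljr

Answer: ihzt
iqcf
ote
xhn
ljr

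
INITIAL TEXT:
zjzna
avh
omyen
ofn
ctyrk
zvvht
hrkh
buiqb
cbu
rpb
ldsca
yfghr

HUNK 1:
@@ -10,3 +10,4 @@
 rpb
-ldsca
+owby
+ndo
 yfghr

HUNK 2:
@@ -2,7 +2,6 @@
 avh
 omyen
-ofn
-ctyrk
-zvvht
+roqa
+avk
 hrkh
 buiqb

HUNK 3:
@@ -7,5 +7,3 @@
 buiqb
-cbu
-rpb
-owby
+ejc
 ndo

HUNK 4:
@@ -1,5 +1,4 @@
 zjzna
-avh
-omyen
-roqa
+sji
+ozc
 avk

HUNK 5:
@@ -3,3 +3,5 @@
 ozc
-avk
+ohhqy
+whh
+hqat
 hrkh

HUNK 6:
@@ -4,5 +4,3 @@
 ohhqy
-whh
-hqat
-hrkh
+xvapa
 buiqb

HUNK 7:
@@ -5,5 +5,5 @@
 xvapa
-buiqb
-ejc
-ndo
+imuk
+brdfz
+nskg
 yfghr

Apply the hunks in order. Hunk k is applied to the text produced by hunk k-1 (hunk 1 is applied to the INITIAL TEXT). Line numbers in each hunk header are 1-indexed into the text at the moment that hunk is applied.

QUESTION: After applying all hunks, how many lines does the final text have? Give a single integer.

Hunk 1: at line 10 remove [ldsca] add [owby,ndo] -> 13 lines: zjzna avh omyen ofn ctyrk zvvht hrkh buiqb cbu rpb owby ndo yfghr
Hunk 2: at line 2 remove [ofn,ctyrk,zvvht] add [roqa,avk] -> 12 lines: zjzna avh omyen roqa avk hrkh buiqb cbu rpb owby ndo yfghr
Hunk 3: at line 7 remove [cbu,rpb,owby] add [ejc] -> 10 lines: zjzna avh omyen roqa avk hrkh buiqb ejc ndo yfghr
Hunk 4: at line 1 remove [avh,omyen,roqa] add [sji,ozc] -> 9 lines: zjzna sji ozc avk hrkh buiqb ejc ndo yfghr
Hunk 5: at line 3 remove [avk] add [ohhqy,whh,hqat] -> 11 lines: zjzna sji ozc ohhqy whh hqat hrkh buiqb ejc ndo yfghr
Hunk 6: at line 4 remove [whh,hqat,hrkh] add [xvapa] -> 9 lines: zjzna sji ozc ohhqy xvapa buiqb ejc ndo yfghr
Hunk 7: at line 5 remove [buiqb,ejc,ndo] add [imuk,brdfz,nskg] -> 9 lines: zjzna sji ozc ohhqy xvapa imuk brdfz nskg yfghr
Final line count: 9

Answer: 9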